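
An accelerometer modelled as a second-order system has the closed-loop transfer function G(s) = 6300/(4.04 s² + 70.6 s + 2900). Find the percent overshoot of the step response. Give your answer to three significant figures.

%OS ≈ 33.8%

Dividing through by 4.04: denominator becomes s² + 17.48 s + 717.8.
So ω_n = √717.8 = 26.8 rad/s and ζ = 17.48/(2·26.8) = 0.326.
%OS = 100·exp(−πζ/√(1−ζ²)) = 33.8%.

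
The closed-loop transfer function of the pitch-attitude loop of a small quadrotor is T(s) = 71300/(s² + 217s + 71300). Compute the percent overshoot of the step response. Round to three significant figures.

ω_n = √71300 = 267 rad/s; ζ = 217/(2·267) = 0.406.
Overshoot: exp(−π·0.406/√(1−0.406²)) = 0.247, i.e. 24.7%.

%OS ≈ 24.7%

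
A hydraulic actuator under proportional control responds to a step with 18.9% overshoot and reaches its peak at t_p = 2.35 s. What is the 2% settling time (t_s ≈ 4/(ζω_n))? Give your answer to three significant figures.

t_s ≈ 5.64 s

ζ from %OS: ζ = |ln 0.189|/√(π²+ln²0.189) = 0.469.
t_p = π/ω_d ⇒ ω_d = 1.34 rad/s; then ω_n = ω_d/√(1−ζ²) = 1.51 rad/s.
t_s ≈ 4/(ζω_n) = 4/(0.469·1.51) = 5.64 s.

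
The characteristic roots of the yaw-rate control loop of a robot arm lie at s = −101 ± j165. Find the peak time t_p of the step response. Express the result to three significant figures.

t_p = π/ω_d with ω_d = 165 (the imaginary part), so t_p = 0.0190 s.

t_p ≈ 0.0190 s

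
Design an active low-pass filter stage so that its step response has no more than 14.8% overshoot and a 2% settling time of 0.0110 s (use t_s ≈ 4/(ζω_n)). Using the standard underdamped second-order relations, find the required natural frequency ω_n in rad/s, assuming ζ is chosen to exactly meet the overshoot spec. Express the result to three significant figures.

ζ = −ln(OS)/√(π² + (ln OS)²). With OS = 0.148, ln OS = −1.911 and ζ = 1.911/3.677 = 0.520.
Then ω_n = 4/(ζ t_s) = 4/(0.520 × 0.0110) = 700 rad/s.

ω_n ≈ 700 rad/s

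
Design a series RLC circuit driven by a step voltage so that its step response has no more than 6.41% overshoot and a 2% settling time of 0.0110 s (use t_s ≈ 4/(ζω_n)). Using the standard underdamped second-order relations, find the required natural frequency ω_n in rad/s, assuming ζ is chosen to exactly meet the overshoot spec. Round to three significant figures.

ω_n ≈ 552 rad/s

ζ = −ln(OS)/√(π² + (ln OS)²). With OS = 0.0641, ln OS = −2.747 and ζ = 2.747/4.173 = 0.658.
Then ω_n = 4/(ζ t_s) = 4/(0.658 × 0.0110) = 552 rad/s.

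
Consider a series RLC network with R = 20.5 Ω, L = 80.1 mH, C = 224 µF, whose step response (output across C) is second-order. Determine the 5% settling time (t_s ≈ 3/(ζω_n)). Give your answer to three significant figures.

For a series RLC circuit (capacitor voltage as output), ω_n = 1/√(LC) = 1/√(80.1 mH · 224 µF) = 236 rad/s.
ζ = (R/2)·√(C/L) = (20.5/2)·√(224 µF/80.1 mH) = 0.542.
t_s ≈ 3/(ζω_n) = 0.0234 s.

t_s ≈ 0.0234 s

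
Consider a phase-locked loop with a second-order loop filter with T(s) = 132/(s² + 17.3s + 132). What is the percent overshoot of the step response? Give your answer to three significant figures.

%OS ≈ 2.75%

ω_n = √132 = 11.5 rad/s; ζ = 17.3/(2·11.5) = 0.753.
%OS = 100 e^{−πζ/√(1−ζ²)} with ζ = 0.753 gives 2.75%.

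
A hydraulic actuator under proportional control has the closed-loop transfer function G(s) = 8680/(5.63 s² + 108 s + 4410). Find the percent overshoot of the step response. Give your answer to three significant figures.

%OS ≈ 31.8%

Dividing through by 5.63: denominator becomes s² + 19.18 s + 783.3.
So ω_n = √783.3 = 28.0 rad/s and ζ = 19.18/(2·28.0) = 0.343.
%OS = 100 e^{−πζ/√(1−ζ²)} with ζ = 0.343 gives 31.8%.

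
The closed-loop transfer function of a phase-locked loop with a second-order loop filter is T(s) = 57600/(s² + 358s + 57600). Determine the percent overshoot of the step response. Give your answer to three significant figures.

ω_n = √57600 = 240 rad/s; ζ = 358/(2·240) = 0.746.
Overshoot: exp(−π·0.746/√(1−0.746²)) = 0.0297, i.e. 2.97%.

%OS ≈ 2.97%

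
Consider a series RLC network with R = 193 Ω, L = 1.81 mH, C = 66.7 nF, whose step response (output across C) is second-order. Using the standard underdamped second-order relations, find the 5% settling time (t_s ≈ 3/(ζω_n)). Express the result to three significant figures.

For a series RLC circuit (capacitor voltage as output), ω_n = 1/√(LC) = 1/√(1.81 mH · 66.7 nF) = 91000 rad/s.
ζ = (R/2)·√(C/L) = (193/2)·√(66.7 nF/1.81 mH) = 0.586.
t_s ≈ 3/(ζω_n) = 0.0000563 s.

t_s ≈ 0.0000563 s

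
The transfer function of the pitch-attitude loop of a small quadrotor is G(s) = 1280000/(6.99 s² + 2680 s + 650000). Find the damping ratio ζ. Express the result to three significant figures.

Dividing through by 6.99: denominator becomes s² + 383.4 s + 92990.
So ω_n = √92990 = 305 rad/s and ζ = 383.4/(2·305) = 0.629.

ζ ≈ 0.629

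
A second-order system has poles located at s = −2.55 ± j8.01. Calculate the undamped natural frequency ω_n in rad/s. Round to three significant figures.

|pole| = ω_n = √(2.55² + 8.01²) = 8.41 rad/s; ζ = cos θ = σ/ω_n = 0.303.

ω_n ≈ 8.41 rad/s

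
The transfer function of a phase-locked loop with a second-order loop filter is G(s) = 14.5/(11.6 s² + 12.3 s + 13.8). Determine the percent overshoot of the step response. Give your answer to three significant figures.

Dividing through by 11.6: denominator becomes s² + 1.060 s + 1.190.
So ω_n = √1.190 = 1.09 rad/s and ζ = 1.060/(2·1.09) = 0.486.
%OS = 100 e^{−πζ/√(1−ζ²)} with ζ = 0.486 gives 17.4%.

%OS ≈ 17.4%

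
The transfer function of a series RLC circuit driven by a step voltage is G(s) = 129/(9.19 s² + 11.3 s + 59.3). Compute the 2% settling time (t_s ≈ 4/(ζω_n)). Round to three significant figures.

Dividing through by 9.19: denominator becomes s² + 1.230 s + 6.453.
So ω_n = √6.453 = 2.54 rad/s and ζ = 1.230/(2·2.54) = 0.242.
t_s ≈ 4/(ζω_n) = 6.51 s.

t_s ≈ 6.51 s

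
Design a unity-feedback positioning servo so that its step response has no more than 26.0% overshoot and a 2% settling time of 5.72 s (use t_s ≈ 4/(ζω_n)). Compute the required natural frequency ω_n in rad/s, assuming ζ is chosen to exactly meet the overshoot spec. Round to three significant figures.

ω_n ≈ 1.77 rad/s

From %OS = 100·exp(−πζ/√(1−ζ²)), invert to get ζ = −ln(OS)/√(π² + ln²(OS)) with OS = 0.260.
−ln 0.260 = 1.347, so ζ = 1.347/√(π² + 1.815) = 0.394.
Then ω_n = 4/(ζ t_s) = 4/(0.394 × 5.72) = 1.77 rad/s.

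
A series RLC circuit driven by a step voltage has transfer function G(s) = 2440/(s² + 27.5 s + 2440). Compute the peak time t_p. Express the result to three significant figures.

ω_n = √2440 = 49.4 rad/s; ζ = 27.5/(2·49.4) = 0.278.
The damped frequency ω_d = ω_n√(1−ζ²) = 47.4 rad/s. Then t_p = π/ω_d = 0.0662 s.

t_p ≈ 0.0662 s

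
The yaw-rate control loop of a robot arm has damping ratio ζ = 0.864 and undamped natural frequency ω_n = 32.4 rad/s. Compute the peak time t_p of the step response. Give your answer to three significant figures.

The damped frequency is ω_d = ω_n√(1−ζ²) = 32.4·√(1−0.746) = 16.3 rad/s.
Peak time t_p = π/ω_d = π/16.3 = 0.193 s.

t_p ≈ 0.193 s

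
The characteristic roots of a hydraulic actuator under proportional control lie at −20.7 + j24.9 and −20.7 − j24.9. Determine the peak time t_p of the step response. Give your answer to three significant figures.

t_p ≈ 0.126 s

t_p = π/ω_d with ω_d = 24.9 (the imaginary part), so t_p = 0.126 s.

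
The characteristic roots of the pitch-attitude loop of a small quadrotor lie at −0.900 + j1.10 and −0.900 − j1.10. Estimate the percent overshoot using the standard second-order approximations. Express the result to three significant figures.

With σ = 0.900, ω_d = 1.10: ω_n = √(σ²+ω_d²) = 1.42 rad/s, ζ = σ/ω_n = 0.633.
Overshoot: exp(−π·0.633/√(1−0.633²)) = 0.0765, i.e. 7.65%.

%OS ≈ 7.65%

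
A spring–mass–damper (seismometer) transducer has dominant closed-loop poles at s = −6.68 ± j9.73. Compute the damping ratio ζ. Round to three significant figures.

With σ = 6.68, ω_d = 9.73: ω_n = √(σ²+ω_d²) = 11.8 rad/s, ζ = σ/ω_n = 0.566.

ζ ≈ 0.566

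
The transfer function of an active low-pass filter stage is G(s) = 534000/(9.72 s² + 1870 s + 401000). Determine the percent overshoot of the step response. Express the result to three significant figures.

Dividing through by 9.72: denominator becomes s² + 192.4 s + 41260.
So ω_n = √41260 = 203 rad/s and ζ = 192.4/(2·203) = 0.474.
%OS = 100·exp(−πζ/√(1−ζ²)) = 18.5%.

%OS ≈ 18.5%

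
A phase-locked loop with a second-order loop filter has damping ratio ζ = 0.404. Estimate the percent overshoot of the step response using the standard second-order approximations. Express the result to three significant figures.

For an underdamped second-order system, %OS = 100·exp(−πζ/√(1−ζ²)).
πζ/√(1−ζ²) = π·0.404/√(1−0.163) = 1.387, so %OS = 100·e^(−1.387) = 25.0%.

%OS ≈ 25.0%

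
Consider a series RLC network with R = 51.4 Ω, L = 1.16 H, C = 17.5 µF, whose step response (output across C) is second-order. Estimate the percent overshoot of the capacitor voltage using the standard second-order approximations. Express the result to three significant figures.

For a series RLC circuit (capacitor voltage as output), ω_n = 1/√(LC) = 1/√(1.16 H · 17.5 µF) = 222 rad/s.
ζ = (R/2)·√(C/L) = (51.4/2)·√(17.5 µF/1.16 H) = 0.0998.
%OS = 100 e^{−πζ/√(1−ζ²)} with ζ = 0.0998 gives 73.0%.

%OS ≈ 73.0%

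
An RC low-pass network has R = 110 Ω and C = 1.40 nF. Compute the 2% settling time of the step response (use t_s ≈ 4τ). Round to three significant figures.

t_s ≈ 0.000000616 s

τ = RC = 110 × 1.40 nF = 0.000000154 s.
t_s ≈ 4τ = 0.000000616 s.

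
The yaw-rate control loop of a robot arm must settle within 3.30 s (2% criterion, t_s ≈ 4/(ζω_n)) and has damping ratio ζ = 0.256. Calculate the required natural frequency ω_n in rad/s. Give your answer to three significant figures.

Rearranging t_s ≈ 4/(ζω_n) gives ω_n = 4/(ζ·t_s) = 4/(0.256 × 3.30) = 4.73 rad/s.

ω_n ≈ 4.73 rad/s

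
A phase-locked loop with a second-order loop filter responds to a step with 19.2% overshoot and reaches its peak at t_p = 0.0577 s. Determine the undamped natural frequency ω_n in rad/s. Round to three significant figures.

ω_n ≈ 61.5 rad/s

The overshoot fixes ζ = −ln(OS)/√(π²+ln²(OS)) = 0.465.
From t_p = π/ω_d, ω_d = π/0.0577 = 54.4 rad/s, so ω_n = ω_d/√(1−ζ²) = 61.5 rad/s.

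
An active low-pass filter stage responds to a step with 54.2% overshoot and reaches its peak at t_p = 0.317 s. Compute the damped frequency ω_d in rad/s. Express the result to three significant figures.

t_p = π/ω_d, so ω_d = π/0.317 = 9.91 rad/s.

ω_d ≈ 9.91 rad/s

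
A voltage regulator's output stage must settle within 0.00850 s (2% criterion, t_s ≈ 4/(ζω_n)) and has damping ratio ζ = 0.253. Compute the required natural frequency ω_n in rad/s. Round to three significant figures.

ω_n ≈ 1860 rad/s

Rearranging t_s ≈ 4/(ζω_n) gives ω_n = 4/(ζ·t_s) = 4/(0.253 × 0.00850) = 1860 rad/s.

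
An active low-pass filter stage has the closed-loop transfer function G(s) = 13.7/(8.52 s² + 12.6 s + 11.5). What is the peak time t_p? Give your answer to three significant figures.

t_p ≈ 3.51 s

Dividing through by 8.52: denominator becomes s² + 1.479 s + 1.350.
So ω_n = √1.350 = 1.16 rad/s and ζ = 1.479/(2·1.16) = 0.636.
ω_d = 1.16·√(1 − 0.636²) = 0.896 rad/s. t_p = π/ω_d = 3.51 s.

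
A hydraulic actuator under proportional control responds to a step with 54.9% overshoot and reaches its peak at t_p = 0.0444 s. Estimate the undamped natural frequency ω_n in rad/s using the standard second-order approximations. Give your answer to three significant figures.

ω_n ≈ 72.0 rad/s

From the overshoot, ζ = −ln(OS)/√(π²+ln²(OS)) = 0.187.
t_p = π/ω_d ⇒ ω_d = 70.8 rad/s; then ω_n = ω_d/√(1−ζ²) = 72.0 rad/s.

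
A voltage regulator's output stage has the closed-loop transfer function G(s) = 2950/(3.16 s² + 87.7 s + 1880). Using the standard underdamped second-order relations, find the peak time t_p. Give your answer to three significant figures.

t_p ≈ 0.157 s

Dividing through by 3.16: denominator becomes s² + 27.75 s + 594.9.
So ω_n = √594.9 = 24.4 rad/s and ζ = 27.75/(2·24.4) = 0.569.
ω_d = 24.4·√(1 − 0.569²) = 20.1 rad/s. t_p = π/ω_d = 0.157 s.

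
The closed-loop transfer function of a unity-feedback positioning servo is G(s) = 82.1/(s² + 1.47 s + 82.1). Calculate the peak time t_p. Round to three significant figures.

t_p ≈ 0.348 s

Matching coefficients with s² + 2ζω_n s + ω_n² gives ω_n² = 82.1 ⇒ ω_n = 9.06 rad/s, and ζ = 1.47/(2ω_n) = 0.0811.
The damped frequency ω_d = ω_n√(1−ζ²) = 9.03 rad/s. Then t_p = π/ω_d = 0.348 s.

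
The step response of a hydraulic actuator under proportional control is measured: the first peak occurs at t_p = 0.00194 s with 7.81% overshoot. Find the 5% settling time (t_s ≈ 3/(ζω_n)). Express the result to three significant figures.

ζ from %OS: ζ = |ln 0.0781|/√(π²+ln²0.0781) = 0.630.
t_p = π/ω_d ⇒ ω_d = 1620 rad/s; then ω_n = ω_d/√(1−ζ²) = 2090 rad/s.
t_s ≈ 3/(ζω_n) = 3/(0.630·2090) = 0.00228 s.

t_s ≈ 0.00228 s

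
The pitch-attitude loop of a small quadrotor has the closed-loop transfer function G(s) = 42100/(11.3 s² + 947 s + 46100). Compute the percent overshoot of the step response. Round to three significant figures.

%OS ≈ 6.52%

Dividing through by 11.3: denominator becomes s² + 83.81 s + 4080.
So ω_n = √4080 = 63.9 rad/s and ζ = 83.81/(2·63.9) = 0.656.
Overshoot: exp(−π·0.656/√(1−0.656²)) = 0.0652, i.e. 6.52%.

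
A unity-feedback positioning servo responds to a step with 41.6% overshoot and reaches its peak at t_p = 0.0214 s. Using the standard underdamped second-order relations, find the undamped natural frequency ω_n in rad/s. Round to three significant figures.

ω_n ≈ 152 rad/s

From the overshoot, ζ = −ln(OS)/√(π²+ln²(OS)) = 0.269.
t_p = π/ω_d ⇒ ω_d = 147 rad/s; then ω_n = ω_d/√(1−ζ²) = 152 rad/s.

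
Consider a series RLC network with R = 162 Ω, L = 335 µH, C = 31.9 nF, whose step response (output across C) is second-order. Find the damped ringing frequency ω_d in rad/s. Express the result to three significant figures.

For a series RLC circuit (capacitor voltage as output), ω_n = 1/√(LC) = 1/√(335 µH · 31.9 nF) = 306000 rad/s.
ζ = (R/2)·√(C/L) = (162/2)·√(31.9 nF/335 µH) = 0.790.
ω_d = 306000·√(1 − 0.790²) = 187000 rad/s.

ω_d ≈ 187000 rad/s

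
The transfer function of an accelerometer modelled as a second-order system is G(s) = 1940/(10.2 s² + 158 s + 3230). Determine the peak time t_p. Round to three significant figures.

t_p ≈ 0.196 s

Dividing through by 10.2: denominator becomes s² + 15.49 s + 316.7.
So ω_n = √316.7 = 17.8 rad/s and ζ = 15.49/(2·17.8) = 0.435.
ω_d = ω_n√(1−ζ²) = 16.0 rad/s. t_p = π/ω_d = 0.196 s.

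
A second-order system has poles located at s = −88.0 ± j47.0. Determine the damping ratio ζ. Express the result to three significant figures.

ζ ≈ 0.882

The poles are at −σ ± jω_d with σ = 88.0 and ω_d = 47.0, so ω_n = √(σ²+ω_d²) = 99.8 rad/s and ζ = σ/ω_n = 0.882.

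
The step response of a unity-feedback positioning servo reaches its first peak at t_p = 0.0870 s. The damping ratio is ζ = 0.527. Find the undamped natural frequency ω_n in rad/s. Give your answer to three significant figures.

Peak time t_p = π/ω_d, so ω_d = π/t_p = π/0.0870 = 36.1 rad/s.
ω_n = ω_d/√(1−ζ²) = 36.1/√0.722 = 42.5 rad/s.

ω_n ≈ 42.5 rad/s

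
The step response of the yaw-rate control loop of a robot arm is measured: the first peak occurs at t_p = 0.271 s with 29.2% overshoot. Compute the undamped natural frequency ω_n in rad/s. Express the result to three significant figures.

ω_n ≈ 12.5 rad/s

From the overshoot, ζ = −ln(OS)/√(π²+ln²(OS)) = 0.365.
From t_p = π/ω_d, ω_d = π/0.271 = 11.6 rad/s, so ω_n = ω_d/√(1−ζ²) = 12.5 rad/s.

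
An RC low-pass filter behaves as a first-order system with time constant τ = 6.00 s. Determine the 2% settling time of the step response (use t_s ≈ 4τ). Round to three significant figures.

t_s ≈ 4τ = 24.0 s.

t_s ≈ 24.0 s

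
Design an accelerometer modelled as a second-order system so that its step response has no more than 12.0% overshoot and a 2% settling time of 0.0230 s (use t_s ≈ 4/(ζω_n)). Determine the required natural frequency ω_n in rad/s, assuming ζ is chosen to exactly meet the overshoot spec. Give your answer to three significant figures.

Inverting the overshoot relation: ζ = |ln 0.120|/√(π² + ln²0.120) = 0.559.
From t_s ≈ 4/(ζω_n): ω_n = 4/(ζ·t_s) = 4/(0.559·0.0230) = 311 rad/s.

ω_n ≈ 311 rad/s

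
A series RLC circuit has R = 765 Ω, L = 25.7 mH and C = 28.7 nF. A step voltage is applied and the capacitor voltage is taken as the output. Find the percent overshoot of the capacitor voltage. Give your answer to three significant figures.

For a series RLC circuit (capacitor voltage as output), ω_n = 1/√(LC) = 1/√(25.7 mH · 28.7 nF) = 36800 rad/s.
ζ = (R/2)·√(C/L) = (765/2)·√(28.7 nF/25.7 mH) = 0.404.
%OS = 100·exp(−πζ/√(1−ζ²)) = 24.9%.

%OS ≈ 24.9%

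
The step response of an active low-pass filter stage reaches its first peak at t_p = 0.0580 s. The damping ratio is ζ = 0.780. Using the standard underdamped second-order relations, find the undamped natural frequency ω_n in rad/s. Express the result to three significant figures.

Peak time t_p = π/ω_d, so ω_d = π/t_p = π/0.0580 = 54.2 rad/s.
ω_n = ω_d/√(1−ζ²) = 54.2/√0.392 = 86.6 rad/s.

ω_n ≈ 86.6 rad/s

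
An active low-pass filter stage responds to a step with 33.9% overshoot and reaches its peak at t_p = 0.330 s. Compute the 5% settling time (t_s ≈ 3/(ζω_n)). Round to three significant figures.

From the overshoot, ζ = −ln(OS)/√(π²+ln²(OS)) = 0.326.
From t_p = π/ω_d, ω_d = π/0.330 = 9.52 rad/s, so ω_n = ω_d/√(1−ζ²) = 10.1 rad/s.
t_s ≈ 3/(ζω_n) = 3/(0.326·10.1) = 0.915 s.

t_s ≈ 0.915 s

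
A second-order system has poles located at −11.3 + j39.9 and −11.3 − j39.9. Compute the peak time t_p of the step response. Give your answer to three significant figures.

t_p ≈ 0.0787 s

t_p = π/ω_d with ω_d = 39.9 (the imaginary part), so t_p = 0.0787 s.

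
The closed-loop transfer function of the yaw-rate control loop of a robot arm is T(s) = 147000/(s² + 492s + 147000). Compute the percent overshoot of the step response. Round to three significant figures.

%OS ≈ 7.22%

Comparing the denominator to s² + 2ζω_n s + ω_n²: ω_n = √147000 = 383 rad/s, and 2ζω_n = 492 so ζ = 492/(2·383) = 0.642.
%OS = 100 e^{−πζ/√(1−ζ²)} with ζ = 0.642 gives 7.22%.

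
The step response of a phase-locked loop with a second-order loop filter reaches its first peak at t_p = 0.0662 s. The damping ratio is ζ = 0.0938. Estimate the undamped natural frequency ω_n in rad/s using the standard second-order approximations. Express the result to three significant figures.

Peak time t_p = π/ω_d, so ω_d = π/t_p = π/0.0662 = 47.5 rad/s.
ω_n = ω_d/√(1−ζ²) = 47.5/√0.991 = 47.7 rad/s.

ω_n ≈ 47.7 rad/s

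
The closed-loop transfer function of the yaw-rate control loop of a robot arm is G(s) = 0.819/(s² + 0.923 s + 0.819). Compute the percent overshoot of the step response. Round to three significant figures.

%OS ≈ 15.5%

Matching coefficients with s² + 2ζω_n s + ω_n² gives ω_n² = 0.819 ⇒ ω_n = 0.905 rad/s, and ζ = 0.923/(2ω_n) = 0.510.
%OS = 100 e^{−πζ/√(1−ζ²)} with ζ = 0.510 gives 15.5%.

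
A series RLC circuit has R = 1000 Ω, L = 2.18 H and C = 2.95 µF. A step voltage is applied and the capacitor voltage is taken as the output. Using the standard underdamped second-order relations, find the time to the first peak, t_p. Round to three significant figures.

t_p ≈ 0.00979 s

For a series RLC circuit (capacitor voltage as output), ω_n = 1/√(LC) = 1/√(2.18 H · 2.95 µF) = 394 rad/s.
ζ = (R/2)·√(C/L) = (1000/2)·√(2.95 µF/2.18 H) = 0.582.
The damped frequency ω_d = ω_n√(1−ζ²) = 321 rad/s. t_p = π/ω_d = 0.00979 s.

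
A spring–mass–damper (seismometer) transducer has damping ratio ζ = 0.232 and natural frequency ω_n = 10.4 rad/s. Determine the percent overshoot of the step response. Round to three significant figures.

For an underdamped second-order system, %OS = 100·exp(−πζ/√(1−ζ²)).
πζ/√(1−ζ²) = π·0.232/√(1−0.0538) = 0.7493, so %OS = 100·e^(−0.7493) = 47.3%.

%OS ≈ 47.3%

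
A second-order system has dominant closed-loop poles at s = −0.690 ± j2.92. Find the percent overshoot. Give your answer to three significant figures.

%OS ≈ 47.6%

|pole| = ω_n = √(0.690² + 2.92²) = 3.00 rad/s; ζ = cos θ = σ/ω_n = 0.230.
%OS = 100·exp(−πζ/√(1−ζ²)) = 47.6%.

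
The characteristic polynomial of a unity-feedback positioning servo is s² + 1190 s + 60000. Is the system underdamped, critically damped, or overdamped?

overdamped

a² − 4b = 1200000 > 0 (two distinct real roots); the system is overdamped.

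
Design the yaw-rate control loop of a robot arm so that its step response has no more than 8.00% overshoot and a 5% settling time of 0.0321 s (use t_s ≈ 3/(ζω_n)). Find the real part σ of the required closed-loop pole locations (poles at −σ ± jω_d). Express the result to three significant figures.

σ ≈ 93.5

The settling-time spec alone fixes σ = ζω_n = 3/t_s = 3/0.0321 = 93.5.
(Overshoot then fixes ζ = 0.627 and hence ω_d = σ·√(1−ζ²)/ζ = 116 rad/s.)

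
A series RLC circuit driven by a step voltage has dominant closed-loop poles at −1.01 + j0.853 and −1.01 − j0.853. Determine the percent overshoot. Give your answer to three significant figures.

With σ = 1.01, ω_d = 0.853: ω_n = √(σ²+ω_d²) = 1.32 rad/s, ζ = σ/ω_n = 0.764.
%OS = 100 e^{−πζ/√(1−ζ²)} with ζ = 0.764 gives 2.42%.

%OS ≈ 2.42%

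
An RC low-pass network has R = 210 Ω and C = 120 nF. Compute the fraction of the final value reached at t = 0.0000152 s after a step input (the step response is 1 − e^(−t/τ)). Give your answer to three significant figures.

τ = RC = 210 × 120 nF = 0.0000252 s.
y(t)/y_∞ = 1 − e^(−t/τ) = 1 − e^(−0.0000152/0.0000252) = 1 − e^(−0.603) = 0.453.

y/y_∞ ≈ 0.453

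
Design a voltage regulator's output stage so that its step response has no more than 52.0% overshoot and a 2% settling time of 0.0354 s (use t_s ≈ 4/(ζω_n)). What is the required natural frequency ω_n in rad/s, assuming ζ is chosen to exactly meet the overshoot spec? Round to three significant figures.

From %OS = 100·exp(−πζ/√(1−ζ²)), invert to get ζ = −ln(OS)/√(π² + ln²(OS)) with OS = 0.520.
−ln 0.520 = 0.6539, so ζ = 0.6539/√(π² + 0.4276) = 0.204.
From t_s ≈ 4/(ζω_n): ω_n = 4/(ζ·t_s) = 4/(0.204·0.0354) = 554 rad/s.

ω_n ≈ 554 rad/s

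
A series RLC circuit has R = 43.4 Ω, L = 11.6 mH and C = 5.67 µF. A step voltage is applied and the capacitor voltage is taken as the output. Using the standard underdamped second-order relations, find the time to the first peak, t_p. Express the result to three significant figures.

t_p ≈ 0.000918 s

For a series RLC circuit (capacitor voltage as output), ω_n = 1/√(LC) = 1/√(11.6 mH · 5.67 µF) = 3900 rad/s.
ζ = (R/2)·√(C/L) = (43.4/2)·√(5.67 µF/11.6 mH) = 0.480.
The damped frequency ω_d = ω_n√(1−ζ²) = 3420 rad/s. t_p = π/ω_d = 0.000918 s.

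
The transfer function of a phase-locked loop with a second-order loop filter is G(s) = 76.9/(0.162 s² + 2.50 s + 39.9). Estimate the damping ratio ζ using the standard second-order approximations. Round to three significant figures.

Dividing through by 0.162: denominator becomes s² + 15.43 s + 246.3.
So ω_n = √246.3 = 15.7 rad/s and ζ = 15.43/(2·15.7) = 0.492.

ζ ≈ 0.492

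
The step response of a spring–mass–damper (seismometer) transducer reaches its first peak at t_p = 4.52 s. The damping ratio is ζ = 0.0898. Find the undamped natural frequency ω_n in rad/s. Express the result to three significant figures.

ω_n ≈ 0.698 rad/s

Peak time t_p = π/ω_d, so ω_d = π/t_p = π/4.52 = 0.695 rad/s.
ω_n = ω_d/√(1−ζ²) = 0.695/√0.992 = 0.698 rad/s.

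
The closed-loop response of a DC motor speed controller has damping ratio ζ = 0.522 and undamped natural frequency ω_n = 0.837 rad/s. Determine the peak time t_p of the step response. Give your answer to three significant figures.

t_p ≈ 4.40 s

The damped frequency is ω_d = ω_n√(1−ζ²) = 0.837·√(1−0.272) = 0.714 rad/s.
Peak time t_p = π/ω_d = π/0.714 = 4.40 s.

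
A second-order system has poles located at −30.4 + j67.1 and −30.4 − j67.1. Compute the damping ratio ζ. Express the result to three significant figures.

ζ ≈ 0.413

|pole| = ω_n = √(30.4² + 67.1²) = 73.7 rad/s; ζ = cos θ = σ/ω_n = 0.413.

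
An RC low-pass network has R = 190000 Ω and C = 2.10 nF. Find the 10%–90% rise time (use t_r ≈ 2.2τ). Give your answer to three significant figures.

τ = RC = 190000 × 2.10 nF = 0.000399 s.
t_r ≈ 2.2τ = 0.000878 s.

t_r ≈ 0.000878 s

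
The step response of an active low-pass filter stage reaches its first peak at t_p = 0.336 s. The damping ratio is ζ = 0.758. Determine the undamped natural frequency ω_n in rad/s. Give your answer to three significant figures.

ω_n ≈ 14.3 rad/s

Peak time t_p = π/ω_d, so ω_d = π/t_p = π/0.336 = 9.35 rad/s.
ω_n = ω_d/√(1−ζ²) = 9.35/√0.425 = 14.3 rad/s.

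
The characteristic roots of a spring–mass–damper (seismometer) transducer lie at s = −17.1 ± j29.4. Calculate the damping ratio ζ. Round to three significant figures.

With σ = 17.1, ω_d = 29.4: ω_n = √(σ²+ω_d²) = 34.0 rad/s, ζ = σ/ω_n = 0.503.

ζ ≈ 0.503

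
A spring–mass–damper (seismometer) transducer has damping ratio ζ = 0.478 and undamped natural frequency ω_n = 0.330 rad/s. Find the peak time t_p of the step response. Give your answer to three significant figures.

t_p ≈ 10.8 s

The damped frequency is ω_d = ω_n√(1−ζ²) = 0.330·√(1−0.228) = 0.290 rad/s.
Peak time t_p = π/ω_d = π/0.290 = 10.8 s.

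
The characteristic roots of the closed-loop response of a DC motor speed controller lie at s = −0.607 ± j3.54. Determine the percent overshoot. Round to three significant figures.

With σ = 0.607, ω_d = 3.54: ω_n = √(σ²+ω_d²) = 3.59 rad/s, ζ = σ/ω_n = 0.169.
%OS = 100 e^{−πζ/√(1−ζ²)} with ζ = 0.169 gives 58.4%.

%OS ≈ 58.4%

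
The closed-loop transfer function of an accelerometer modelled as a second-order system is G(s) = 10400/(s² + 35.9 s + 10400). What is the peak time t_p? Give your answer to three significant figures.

t_p ≈ 0.0313 s

Comparing the denominator to s² + 2ζω_n s + ω_n²: ω_n = √10400 = 102 rad/s, and 2ζω_n = 35.9 so ζ = 35.9/(2·102) = 0.176.
ω_d = 102·√(1 − 0.176²) = 100 rad/s. Then t_p = π/ω_d = 0.0313 s.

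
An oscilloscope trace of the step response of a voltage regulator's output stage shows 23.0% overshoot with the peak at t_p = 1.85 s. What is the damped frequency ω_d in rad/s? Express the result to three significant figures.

ω_d ≈ 1.70 rad/s

t_p = π/ω_d, so ω_d = π/1.85 = 1.70 rad/s.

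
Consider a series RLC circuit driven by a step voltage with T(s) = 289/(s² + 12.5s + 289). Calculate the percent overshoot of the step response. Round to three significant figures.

%OS ≈ 28.9%

Matching coefficients with s² + 2ζω_n s + ω_n² gives ω_n² = 289 ⇒ ω_n = 17.0 rad/s, and ζ = 12.5/(2ω_n) = 0.368.
Overshoot: exp(−π·0.368/√(1−0.368²)) = 0.289, i.e. 28.9%.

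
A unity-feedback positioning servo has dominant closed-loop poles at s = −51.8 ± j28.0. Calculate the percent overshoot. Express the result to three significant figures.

The poles are at −σ ± jω_d with σ = 51.8 and ω_d = 28.0, so ω_n = √(σ²+ω_d²) = 58.9 rad/s and ζ = σ/ω_n = 0.880.
%OS = 100·exp(−πζ/√(1−ζ²)) = 0.299%.

%OS ≈ 0.299%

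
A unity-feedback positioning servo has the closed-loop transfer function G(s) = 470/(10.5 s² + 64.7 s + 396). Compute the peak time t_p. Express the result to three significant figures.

Dividing through by 10.5: denominator becomes s² + 6.162 s + 37.71.
So ω_n = √37.71 = 6.14 rad/s and ζ = 6.162/(2·6.14) = 0.502.
ω_d = 6.14·√(1 − 0.502²) = 5.31 rad/s. t_p = π/ω_d = 0.591 s.

t_p ≈ 0.591 s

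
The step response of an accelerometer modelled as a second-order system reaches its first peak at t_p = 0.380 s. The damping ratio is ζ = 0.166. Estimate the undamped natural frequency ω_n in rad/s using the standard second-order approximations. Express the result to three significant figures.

ω_n ≈ 8.38 rad/s

Peak time t_p = π/ω_d, so ω_d = π/t_p = π/0.380 = 8.27 rad/s.
ω_n = ω_d/√(1−ζ²) = 8.27/√0.972 = 8.38 rad/s.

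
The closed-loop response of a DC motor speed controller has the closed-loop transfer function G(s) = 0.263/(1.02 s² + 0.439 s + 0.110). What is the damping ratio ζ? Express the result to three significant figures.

ζ ≈ 0.655

Dividing through by 1.02: denominator becomes s² + 0.4304 s + 0.1078.
So ω_n = √0.1078 = 0.328 rad/s and ζ = 0.4304/(2·0.328) = 0.655.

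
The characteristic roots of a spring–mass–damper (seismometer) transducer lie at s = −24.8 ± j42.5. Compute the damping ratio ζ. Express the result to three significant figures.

|pole| = ω_n = √(24.8² + 42.5²) = 49.2 rad/s; ζ = cos θ = σ/ω_n = 0.504.

ζ ≈ 0.504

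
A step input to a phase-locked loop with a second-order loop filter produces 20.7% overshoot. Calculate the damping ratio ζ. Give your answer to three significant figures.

Inverting the overshoot relation: ζ = |ln 0.207|/√(π² + ln²0.207) = 0.448.

ζ ≈ 0.448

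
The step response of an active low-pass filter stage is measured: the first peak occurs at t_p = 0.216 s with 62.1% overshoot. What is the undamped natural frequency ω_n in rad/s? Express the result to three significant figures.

ω_n ≈ 14.7 rad/s

From the overshoot, ζ = −ln(OS)/√(π²+ln²(OS)) = 0.150.
t_p = π/ω_d ⇒ ω_d = 14.5 rad/s; then ω_n = ω_d/√(1−ζ²) = 14.7 rad/s.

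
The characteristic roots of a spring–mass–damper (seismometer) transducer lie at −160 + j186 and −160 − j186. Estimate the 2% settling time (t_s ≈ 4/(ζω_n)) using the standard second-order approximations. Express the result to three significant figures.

For poles at −σ ± jω_d, ζω_n = σ = 160, so t_s ≈ 4/σ = 0.0250 s.

t_s ≈ 0.0250 s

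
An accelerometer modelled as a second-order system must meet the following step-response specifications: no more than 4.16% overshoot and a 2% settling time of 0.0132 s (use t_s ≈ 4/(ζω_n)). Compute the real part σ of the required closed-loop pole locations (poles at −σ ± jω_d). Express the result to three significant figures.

The settling-time spec alone fixes σ = ζω_n = 4/t_s = 4/0.0132 = 303.
(Overshoot then fixes ζ = 0.711 and hence ω_d = σ·√(1−ζ²)/ζ = 299 rad/s.)

σ ≈ 303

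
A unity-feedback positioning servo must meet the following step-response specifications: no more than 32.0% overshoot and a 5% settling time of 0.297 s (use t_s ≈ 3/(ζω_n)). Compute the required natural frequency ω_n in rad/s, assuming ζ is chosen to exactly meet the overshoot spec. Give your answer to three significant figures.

From %OS = 100·exp(−πζ/√(1−ζ²)), invert to get ζ = −ln(OS)/√(π² + ln²(OS)) with OS = 0.320.
−ln 0.320 = 1.139, so ζ = 1.139/√(π² + 1.298) = 0.341.
Then ω_n = 3/(ζ t_s) = 3/(0.341 × 0.297) = 29.6 rad/s.

ω_n ≈ 29.6 rad/s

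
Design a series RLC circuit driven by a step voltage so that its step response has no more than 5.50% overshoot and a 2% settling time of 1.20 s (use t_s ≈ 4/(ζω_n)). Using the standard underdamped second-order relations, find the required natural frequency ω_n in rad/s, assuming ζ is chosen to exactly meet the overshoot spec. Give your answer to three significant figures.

From %OS = 100·exp(−πζ/√(1−ζ²)), invert to get ζ = −ln(OS)/√(π² + ln²(OS)) with OS = 0.0550.
−ln 0.0550 = 2.900, so ζ = 2.900/√(π² + 8.412) = 0.678.
From t_s ≈ 4/(ζω_n): ω_n = 4/(ζ·t_s) = 4/(0.678·1.20) = 4.91 rad/s.

ω_n ≈ 4.91 rad/s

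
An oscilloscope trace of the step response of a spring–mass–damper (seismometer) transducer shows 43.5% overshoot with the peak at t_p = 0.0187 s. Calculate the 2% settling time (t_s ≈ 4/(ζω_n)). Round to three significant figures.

t_s ≈ 0.0899 s

The overshoot fixes ζ = −ln(OS)/√(π²+ln²(OS)) = 0.256.
From t_p = π/ω_d, ω_d = π/0.0187 = 168 rad/s, so ω_n = ω_d/√(1−ζ²) = 174 rad/s.
t_s ≈ 4/(ζω_n) = 4/(0.256·174) = 0.0899 s.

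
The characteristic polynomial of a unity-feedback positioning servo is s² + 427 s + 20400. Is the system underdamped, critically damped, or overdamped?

overdamped

a² − 4b = 100000 > 0 (two distinct real roots); the system is overdamped.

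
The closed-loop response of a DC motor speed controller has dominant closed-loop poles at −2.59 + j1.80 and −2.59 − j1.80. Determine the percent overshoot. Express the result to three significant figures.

%OS ≈ 1.09%

The poles are at −σ ± jω_d with σ = 2.59 and ω_d = 1.80, so ω_n = √(σ²+ω_d²) = 3.15 rad/s and ζ = σ/ω_n = 0.821.
%OS = 100·exp(−πζ/√(1−ζ²)) = 1.09%.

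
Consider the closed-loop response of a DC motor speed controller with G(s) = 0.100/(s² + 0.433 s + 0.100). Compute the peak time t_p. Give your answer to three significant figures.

Comparing the denominator to s² + 2ζω_n s + ω_n²: ω_n = √0.100 = 0.316 rad/s, and 2ζω_n = 0.433 so ζ = 0.433/(2·0.316) = 0.685.
The damped frequency ω_d = ω_n√(1−ζ²) = 0.230 rad/s. Then t_p = π/ω_d = 13.6 s.

t_p ≈ 13.6 s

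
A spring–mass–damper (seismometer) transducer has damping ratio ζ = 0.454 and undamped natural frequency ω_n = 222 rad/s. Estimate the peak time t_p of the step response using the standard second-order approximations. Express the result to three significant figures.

t_p ≈ 0.0159 s

The damped frequency is ω_d = ω_n√(1−ζ²) = 222·√(1−0.206) = 198 rad/s.
Peak time t_p = π/ω_d = π/198 = 0.0159 s.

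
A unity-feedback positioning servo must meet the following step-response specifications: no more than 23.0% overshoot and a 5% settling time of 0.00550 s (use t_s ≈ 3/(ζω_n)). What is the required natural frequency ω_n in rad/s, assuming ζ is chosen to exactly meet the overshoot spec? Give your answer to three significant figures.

ω_n ≈ 1290 rad/s

ζ = −ln(OS)/√(π² + (ln OS)²). With OS = 0.230, ln OS = −1.470 and ζ = 1.470/3.468 = 0.424.
Then ω_n = 3/(ζ t_s) = 3/(0.424 × 0.00550) = 1290 rad/s.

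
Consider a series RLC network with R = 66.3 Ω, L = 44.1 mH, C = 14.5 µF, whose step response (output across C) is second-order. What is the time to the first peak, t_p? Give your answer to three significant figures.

t_p ≈ 0.00314 s

For a series RLC circuit (capacitor voltage as output), ω_n = 1/√(LC) = 1/√(44.1 mH · 14.5 µF) = 1250 rad/s.
ζ = (R/2)·√(C/L) = (66.3/2)·√(14.5 µF/44.1 mH) = 0.601.
ω_d = 1250·√(1 − 0.601²) = 999 rad/s. t_p = π/ω_d = 0.00314 s.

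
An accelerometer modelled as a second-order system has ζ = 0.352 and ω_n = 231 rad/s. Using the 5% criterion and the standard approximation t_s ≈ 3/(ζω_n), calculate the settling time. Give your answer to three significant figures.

t_s ≈ 3/(ζω_n) = 3/(0.352 × 231) = 0.0369 s.

t_s ≈ 0.0369 s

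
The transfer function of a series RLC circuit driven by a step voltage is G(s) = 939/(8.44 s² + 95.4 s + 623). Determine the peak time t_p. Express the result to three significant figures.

Dividing through by 8.44: denominator becomes s² + 11.30 s + 73.82.
So ω_n = √73.82 = 8.59 rad/s and ζ = 11.30/(2·8.59) = 0.658.
ω_d = 8.59·√(1 − 0.658²) = 6.47 rad/s. t_p = π/ω_d = 0.485 s.

t_p ≈ 0.485 s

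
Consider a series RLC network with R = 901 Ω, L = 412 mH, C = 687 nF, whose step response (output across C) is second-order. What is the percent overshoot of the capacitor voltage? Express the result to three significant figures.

For a series RLC circuit (capacitor voltage as output), ω_n = 1/√(LC) = 1/√(412 mH · 687 nF) = 1880 rad/s.
ζ = (R/2)·√(C/L) = (901/2)·√(687 nF/412 mH) = 0.582.
%OS = 100 e^{−πζ/√(1−ζ²)} with ζ = 0.582 gives 10.6%.

%OS ≈ 10.6%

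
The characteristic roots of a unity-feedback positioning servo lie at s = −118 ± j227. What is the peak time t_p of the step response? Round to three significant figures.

t_p = π/ω_d with ω_d = 227 (the imaginary part), so t_p = 0.0138 s.

t_p ≈ 0.0138 s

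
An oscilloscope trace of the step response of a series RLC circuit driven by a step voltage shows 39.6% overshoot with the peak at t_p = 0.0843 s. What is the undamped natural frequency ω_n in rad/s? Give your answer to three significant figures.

ω_n ≈ 38.9 rad/s

ζ from %OS: ζ = |ln 0.396|/√(π²+ln²0.396) = 0.283.
From t_p = π/ω_d, ω_d = π/0.0843 = 37.3 rad/s, so ω_n = ω_d/√(1−ζ²) = 38.9 rad/s.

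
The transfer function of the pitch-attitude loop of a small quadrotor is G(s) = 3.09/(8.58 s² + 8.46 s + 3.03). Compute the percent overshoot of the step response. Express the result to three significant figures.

Dividing through by 8.58: denominator becomes s² + 0.9860 s + 0.3531.
So ω_n = √0.3531 = 0.594 rad/s and ζ = 0.9860/(2·0.594) = 0.830.
%OS = 100 e^{−πζ/√(1−ζ²)} with ζ = 0.830 gives 0.939%.

%OS ≈ 0.939%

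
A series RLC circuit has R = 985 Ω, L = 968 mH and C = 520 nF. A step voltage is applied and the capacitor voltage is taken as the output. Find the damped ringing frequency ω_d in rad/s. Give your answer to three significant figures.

ω_d ≈ 1310 rad/s

For a series RLC circuit (capacitor voltage as output), ω_n = 1/√(LC) = 1/√(968 mH · 520 nF) = 1410 rad/s.
ζ = (R/2)·√(C/L) = (985/2)·√(520 nF/968 mH) = 0.361.
The damped frequency ω_d = ω_n√(1−ζ²) = 1310 rad/s.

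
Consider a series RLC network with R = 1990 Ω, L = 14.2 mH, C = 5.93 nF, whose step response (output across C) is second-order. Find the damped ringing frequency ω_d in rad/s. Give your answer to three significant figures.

ω_d ≈ 83500 rad/s

For a series RLC circuit (capacitor voltage as output), ω_n = 1/√(LC) = 1/√(14.2 mH · 5.93 nF) = 109000 rad/s.
ζ = (R/2)·√(C/L) = (1990/2)·√(5.93 nF/14.2 mH) = 0.643.
ω_d = 109000·√(1 − 0.643²) = 83500 rad/s.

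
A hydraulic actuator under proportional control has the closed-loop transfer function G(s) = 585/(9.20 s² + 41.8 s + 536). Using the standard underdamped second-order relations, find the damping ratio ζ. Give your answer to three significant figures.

Dividing through by 9.20: denominator becomes s² + 4.543 s + 58.26.
So ω_n = √58.26 = 7.63 rad/s and ζ = 4.543/(2·7.63) = 0.298.

ζ ≈ 0.298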